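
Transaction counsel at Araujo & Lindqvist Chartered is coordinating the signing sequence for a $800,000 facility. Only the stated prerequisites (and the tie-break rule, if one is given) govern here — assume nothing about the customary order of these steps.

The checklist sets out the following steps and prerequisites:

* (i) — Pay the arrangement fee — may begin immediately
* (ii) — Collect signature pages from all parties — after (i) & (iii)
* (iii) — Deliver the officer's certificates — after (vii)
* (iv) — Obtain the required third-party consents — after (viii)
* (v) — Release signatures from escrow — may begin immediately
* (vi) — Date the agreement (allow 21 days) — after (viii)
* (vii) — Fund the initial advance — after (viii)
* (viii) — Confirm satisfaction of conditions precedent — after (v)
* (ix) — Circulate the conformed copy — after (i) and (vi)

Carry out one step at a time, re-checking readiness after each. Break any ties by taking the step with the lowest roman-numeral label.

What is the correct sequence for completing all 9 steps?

(i) (v) (viii) (iv) (vi) (vii) (iii) (ii) (ix)

Nothing is required for (i) and (v). (i) has the earlier label → (i) first.
Next only (v) has its prerequisites met → (v).
(viii) needed (v), now all done → (viii).
(iv), (vi) and (vii) are all available; (iv) has the earlier label → (iv).
Ready: (vi) and (vii). (vi) has the earlier label → (vi).
Now (vii) and (ix) have their prerequisites met. (vii) has the earlier label, so (vii) next.
Ready: (iii) and (ix). (iii) has the earlier label → (iii).
(ii) and (ix) are both available; (ii) has the earlier label → (ii).
That leaves (ix) as the only ready step → (ix).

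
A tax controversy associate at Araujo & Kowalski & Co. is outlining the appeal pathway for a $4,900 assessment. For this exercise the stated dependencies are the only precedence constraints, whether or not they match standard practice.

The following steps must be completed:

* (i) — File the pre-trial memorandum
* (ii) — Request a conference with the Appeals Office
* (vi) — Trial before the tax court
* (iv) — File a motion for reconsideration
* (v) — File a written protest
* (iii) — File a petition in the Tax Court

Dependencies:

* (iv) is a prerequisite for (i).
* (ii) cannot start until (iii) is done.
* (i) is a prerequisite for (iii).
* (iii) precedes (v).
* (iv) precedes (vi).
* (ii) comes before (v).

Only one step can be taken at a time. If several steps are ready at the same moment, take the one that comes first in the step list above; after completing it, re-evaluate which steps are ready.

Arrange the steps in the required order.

(iv) (i) (vi) (iii) (ii) (v)

(iv) is the only step with nothing outstanding, so it goes first.
Now (i) and (vi) have their prerequisites met. (i) is listed earlier, so (i) next.
(iii) now also ready, so the ready set is {(vi), (iii)}; (vi) is listed earlier → (vi).
Next only (iii) has its prerequisites met → (iii).
Next only (ii) has its prerequisites met → (ii).
(v) needed (ii) and (iii), now all done → (v).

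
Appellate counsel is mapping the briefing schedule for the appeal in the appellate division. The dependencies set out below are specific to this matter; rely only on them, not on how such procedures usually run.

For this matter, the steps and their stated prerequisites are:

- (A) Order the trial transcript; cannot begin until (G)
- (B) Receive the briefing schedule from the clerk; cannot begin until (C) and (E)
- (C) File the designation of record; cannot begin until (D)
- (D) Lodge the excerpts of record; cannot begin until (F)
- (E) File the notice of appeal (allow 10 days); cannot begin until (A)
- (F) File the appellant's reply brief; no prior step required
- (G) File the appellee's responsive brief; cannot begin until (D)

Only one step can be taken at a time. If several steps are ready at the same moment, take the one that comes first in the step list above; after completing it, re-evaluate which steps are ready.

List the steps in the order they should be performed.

(F), (D), (C), (G), (A), (E), (B)

(F) has no prerequisites → (F) first.
That leaves (D) as the only ready step → (D).
(C) and (G) are both available; (C) is listed earlier → (C).
(G) needed (D), now all done → (G).
Next only (A) has its prerequisites met → (A).
(E) needed (A), now all done → (E).
Next only (B) has its prerequisites met → (B).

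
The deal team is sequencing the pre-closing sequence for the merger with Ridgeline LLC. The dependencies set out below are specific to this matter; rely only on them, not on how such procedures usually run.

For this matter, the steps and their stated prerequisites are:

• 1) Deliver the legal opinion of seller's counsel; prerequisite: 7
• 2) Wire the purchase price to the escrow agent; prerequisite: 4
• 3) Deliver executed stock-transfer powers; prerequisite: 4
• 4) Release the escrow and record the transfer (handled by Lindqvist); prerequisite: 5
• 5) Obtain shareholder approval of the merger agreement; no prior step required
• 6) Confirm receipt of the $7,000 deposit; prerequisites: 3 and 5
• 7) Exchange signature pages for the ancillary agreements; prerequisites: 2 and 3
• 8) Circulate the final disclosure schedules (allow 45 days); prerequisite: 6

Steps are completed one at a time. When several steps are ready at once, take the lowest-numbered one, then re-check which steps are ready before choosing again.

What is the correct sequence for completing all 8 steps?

5 4 2 3 6 7 1 8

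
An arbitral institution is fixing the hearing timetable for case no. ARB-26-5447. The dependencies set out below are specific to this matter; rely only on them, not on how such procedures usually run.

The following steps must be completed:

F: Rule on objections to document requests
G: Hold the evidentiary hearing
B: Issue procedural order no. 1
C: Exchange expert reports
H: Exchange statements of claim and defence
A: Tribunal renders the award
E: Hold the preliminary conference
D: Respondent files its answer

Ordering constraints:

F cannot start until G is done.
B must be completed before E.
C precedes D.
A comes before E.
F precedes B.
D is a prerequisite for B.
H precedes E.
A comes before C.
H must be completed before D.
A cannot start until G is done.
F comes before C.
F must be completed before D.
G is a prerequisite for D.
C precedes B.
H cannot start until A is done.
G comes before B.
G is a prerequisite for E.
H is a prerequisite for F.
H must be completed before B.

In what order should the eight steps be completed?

G A H F C D B E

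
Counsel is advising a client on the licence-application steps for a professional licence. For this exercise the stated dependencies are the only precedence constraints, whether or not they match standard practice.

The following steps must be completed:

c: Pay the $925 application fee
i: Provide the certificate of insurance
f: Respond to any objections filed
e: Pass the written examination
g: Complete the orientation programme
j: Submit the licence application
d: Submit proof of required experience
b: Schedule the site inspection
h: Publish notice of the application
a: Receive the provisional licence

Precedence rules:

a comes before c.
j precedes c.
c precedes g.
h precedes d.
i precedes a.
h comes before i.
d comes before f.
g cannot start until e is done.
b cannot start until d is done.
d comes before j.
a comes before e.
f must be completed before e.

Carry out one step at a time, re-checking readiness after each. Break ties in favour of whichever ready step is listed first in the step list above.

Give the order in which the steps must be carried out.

h → i → d → f → j → b → a → c → e → g

Only h has no prerequisites, so it is first.
Now i and d have their prerequisites met. i is listed earlier, so i next.
Ready: d and a. d is listed earlier → d.
Now f, j, b and a have their prerequisites met. f is listed earlier, so f next.
j, b and a are all available; j is listed earlier → j.
Ready: b and a. b is listed earlier → b.
a needed i, now all done → a.
Now c and e have their prerequisites met. c is listed earlier, so c next.
Next only e has its prerequisites met → e.
Next only g has its prerequisites met → g.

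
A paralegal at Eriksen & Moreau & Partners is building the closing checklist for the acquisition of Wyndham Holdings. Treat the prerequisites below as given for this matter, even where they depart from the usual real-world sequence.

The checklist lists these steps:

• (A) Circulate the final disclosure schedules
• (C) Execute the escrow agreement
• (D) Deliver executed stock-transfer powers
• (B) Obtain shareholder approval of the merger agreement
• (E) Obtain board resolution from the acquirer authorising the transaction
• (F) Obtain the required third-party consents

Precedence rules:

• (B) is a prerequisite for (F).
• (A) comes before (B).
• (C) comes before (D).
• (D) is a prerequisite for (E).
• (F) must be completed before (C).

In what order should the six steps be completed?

(A), (B), (F), (C), (D), (E)

(A) is the only step with nothing outstanding, so it goes first.
(B) is the only step now ready → (B).
(F) is the only step now ready → (F).
(C) needed (F), now all done → (C).
(D) needed (C), now all done → (D).
That leaves (E) as the only ready step → (E).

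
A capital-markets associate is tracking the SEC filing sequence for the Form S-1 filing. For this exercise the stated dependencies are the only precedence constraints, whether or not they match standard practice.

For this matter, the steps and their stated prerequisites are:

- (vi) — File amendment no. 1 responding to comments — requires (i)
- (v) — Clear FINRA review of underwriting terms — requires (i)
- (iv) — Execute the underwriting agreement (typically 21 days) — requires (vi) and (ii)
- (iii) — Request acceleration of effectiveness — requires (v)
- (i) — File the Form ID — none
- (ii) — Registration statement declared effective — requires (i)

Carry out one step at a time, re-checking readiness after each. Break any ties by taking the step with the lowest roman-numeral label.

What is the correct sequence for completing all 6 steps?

(i), (ii), (v), (iii), (vi), (iv)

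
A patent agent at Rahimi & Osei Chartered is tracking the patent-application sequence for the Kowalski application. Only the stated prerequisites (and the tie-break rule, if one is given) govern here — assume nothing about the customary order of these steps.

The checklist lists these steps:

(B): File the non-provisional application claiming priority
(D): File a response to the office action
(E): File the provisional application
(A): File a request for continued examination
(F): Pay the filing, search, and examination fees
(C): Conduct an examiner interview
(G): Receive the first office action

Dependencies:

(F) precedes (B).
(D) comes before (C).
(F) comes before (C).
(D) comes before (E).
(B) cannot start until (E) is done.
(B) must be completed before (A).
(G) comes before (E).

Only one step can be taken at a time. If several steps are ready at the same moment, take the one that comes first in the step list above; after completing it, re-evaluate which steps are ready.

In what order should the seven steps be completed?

(D) (F) (C) (G) (E) (B) (A)

(D), (F) and (G) have no prerequisites; (D) is listed earlier, so (D) is first.
(F) and (G) are both available; (F) is listed earlier → (F).
(C) now also ready, so the ready set is {(C), (G)}; (C) is listed earlier → (C).
(G) is the only step now ready → (G).
Next only (E) has its prerequisites met → (E).
(B) is the only step now ready → (B).
(A) needed (B), now all done → (A).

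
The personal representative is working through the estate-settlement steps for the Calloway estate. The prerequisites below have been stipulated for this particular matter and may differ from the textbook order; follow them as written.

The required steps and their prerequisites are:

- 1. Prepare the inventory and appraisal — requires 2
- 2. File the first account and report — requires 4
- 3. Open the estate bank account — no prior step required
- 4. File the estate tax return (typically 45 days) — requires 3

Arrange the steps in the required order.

3 → 4 → 2 → 1

3 is the only step with nothing outstanding, so it goes first.
4 needed 3, now all done → 4.
That leaves 2 as the only ready step → 2.
Next only 1 has its prerequisites met → 1.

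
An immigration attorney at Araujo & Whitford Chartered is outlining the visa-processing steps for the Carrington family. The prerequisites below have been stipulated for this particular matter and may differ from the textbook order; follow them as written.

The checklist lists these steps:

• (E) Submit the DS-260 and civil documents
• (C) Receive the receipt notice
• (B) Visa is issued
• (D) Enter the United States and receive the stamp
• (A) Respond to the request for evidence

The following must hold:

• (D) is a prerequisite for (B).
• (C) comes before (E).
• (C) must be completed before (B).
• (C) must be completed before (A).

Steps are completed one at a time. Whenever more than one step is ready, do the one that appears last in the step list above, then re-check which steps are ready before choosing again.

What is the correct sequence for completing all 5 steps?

(D) → (C) → (A) → (B) → (E)

Nothing is required for (D) and (C). (D) is listed later → (D) first.
Next only (C) has its prerequisites met → (C).
Now (A), (B) and (E) have their prerequisites met. (A) is listed later, so (A) next.
Now (B) and (E) have their prerequisites met. (B) is listed later, so (B) next.
(E) is the only step now ready → (E).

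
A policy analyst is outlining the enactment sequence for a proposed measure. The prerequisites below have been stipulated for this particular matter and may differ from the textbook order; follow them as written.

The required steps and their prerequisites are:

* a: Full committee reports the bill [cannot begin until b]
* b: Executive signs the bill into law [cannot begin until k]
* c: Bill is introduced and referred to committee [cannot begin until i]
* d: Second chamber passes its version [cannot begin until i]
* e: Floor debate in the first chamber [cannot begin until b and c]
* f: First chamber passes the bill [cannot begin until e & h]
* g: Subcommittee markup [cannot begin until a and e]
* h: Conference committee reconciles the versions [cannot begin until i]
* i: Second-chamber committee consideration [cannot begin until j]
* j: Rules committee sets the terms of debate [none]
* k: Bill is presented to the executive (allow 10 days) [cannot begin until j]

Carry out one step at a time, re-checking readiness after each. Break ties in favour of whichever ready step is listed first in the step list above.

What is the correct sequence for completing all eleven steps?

Only j has no prerequisites, so it is first.
Now i and k have their prerequisites met. i is listed earlier, so i next.
c, d, h and k are all available; c is listed earlier → c.
Ready: d, h and k. d is listed earlier → d.
Now h and k have their prerequisites met. h is listed earlier, so h next.
k needed j, now all done → k.
Next only b has its prerequisites met → b.
a and e are both available; a is listed earlier → a.
That leaves e as the only ready step → e.
Ready: f and g. f is listed earlier → f.
g needed a and e, now all done → g.

j, i, c, d, h, k, b, a, e, f, g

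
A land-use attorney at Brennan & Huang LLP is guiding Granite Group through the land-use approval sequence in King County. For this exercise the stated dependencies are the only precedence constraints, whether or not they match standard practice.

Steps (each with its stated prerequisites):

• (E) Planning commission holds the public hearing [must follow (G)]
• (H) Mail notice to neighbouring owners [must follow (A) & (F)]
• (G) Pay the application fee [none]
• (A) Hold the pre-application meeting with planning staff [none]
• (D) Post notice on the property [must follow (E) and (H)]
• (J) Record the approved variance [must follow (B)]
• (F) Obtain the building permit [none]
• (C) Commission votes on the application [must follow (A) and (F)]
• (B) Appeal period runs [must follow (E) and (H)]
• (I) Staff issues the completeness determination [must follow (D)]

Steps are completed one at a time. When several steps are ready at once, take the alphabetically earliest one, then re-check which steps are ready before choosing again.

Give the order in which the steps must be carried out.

(A), (F) and (G) have no prerequisites; (A) has the earlier label, so (A) is first.
Now (F) and (G) have their prerequisites met. (F) has the earlier label, so (F) next.
(C) and (H) now also ready, so the ready set is {(C), (G), (H)}; (C) has the earlier label → (C).
(G) and (H) are both available; (G) has the earlier label → (G).
(E) now also ready, so the ready set is {(E), (H)}; (E) has the earlier label → (E).
That leaves (H) as the only ready step → (H).
(B) and (D) are both available; (B) has the earlier label → (B).
(J) now also ready, so the ready set is {(D), (J)}; (D) has the earlier label → (D).
Ready: (I) and (J). (I) has the earlier label → (I).
(J) is the only step now ready → (J).

(A) (F) (C) (G) (E) (H) (B) (D) (I) (J)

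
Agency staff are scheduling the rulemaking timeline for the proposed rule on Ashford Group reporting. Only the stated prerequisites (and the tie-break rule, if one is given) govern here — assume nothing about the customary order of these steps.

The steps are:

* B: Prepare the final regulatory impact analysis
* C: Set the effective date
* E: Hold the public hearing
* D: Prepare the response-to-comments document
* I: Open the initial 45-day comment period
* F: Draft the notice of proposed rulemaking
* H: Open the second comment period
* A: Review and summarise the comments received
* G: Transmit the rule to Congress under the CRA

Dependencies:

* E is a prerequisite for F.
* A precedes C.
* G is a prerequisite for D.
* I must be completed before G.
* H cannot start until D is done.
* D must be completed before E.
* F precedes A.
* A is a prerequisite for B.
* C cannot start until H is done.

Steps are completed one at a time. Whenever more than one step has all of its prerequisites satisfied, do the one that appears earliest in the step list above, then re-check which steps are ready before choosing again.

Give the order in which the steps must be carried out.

Only I has no prerequisites, so it is first.
G needed I, now all done → G.
That leaves D as the only ready step → D.
E and H are both available; E is listed earlier → E.
F now also ready, so the ready set is {F, H}; F is listed earlier → F.
Ready: H and A. H is listed earlier → H.
Next only A has its prerequisites met → A.
Now B and C have their prerequisites met. B is listed earlier, so B next.
That leaves C as the only ready step → C.

I, G, D, E, F, H, A, B, C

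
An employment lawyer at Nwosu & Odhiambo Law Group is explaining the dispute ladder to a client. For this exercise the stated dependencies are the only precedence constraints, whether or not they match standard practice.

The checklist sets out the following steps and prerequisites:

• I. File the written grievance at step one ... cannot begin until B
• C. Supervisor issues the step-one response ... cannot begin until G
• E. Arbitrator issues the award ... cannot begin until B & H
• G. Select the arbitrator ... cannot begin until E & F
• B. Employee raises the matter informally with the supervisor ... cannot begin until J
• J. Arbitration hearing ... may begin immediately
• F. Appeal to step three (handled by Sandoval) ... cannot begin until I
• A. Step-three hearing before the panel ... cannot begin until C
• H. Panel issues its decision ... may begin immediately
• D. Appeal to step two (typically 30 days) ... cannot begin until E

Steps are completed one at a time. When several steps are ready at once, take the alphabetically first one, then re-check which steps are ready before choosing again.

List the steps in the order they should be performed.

H, J, B, E, D, I, F, G, C, A

H and J have no prerequisites; H has the earlier label, so H is first.
J is the only step now ready → J.
B needed J, now all done → B.
E and I are both available; E has the earlier label → E.
D and I are both available; D has the earlier label → D.
That leaves I as the only ready step → I.
That leaves F as the only ready step → F.
G needed E and F, now all done → G.
C needed G, now all done → C.
A is the only step now ready → A.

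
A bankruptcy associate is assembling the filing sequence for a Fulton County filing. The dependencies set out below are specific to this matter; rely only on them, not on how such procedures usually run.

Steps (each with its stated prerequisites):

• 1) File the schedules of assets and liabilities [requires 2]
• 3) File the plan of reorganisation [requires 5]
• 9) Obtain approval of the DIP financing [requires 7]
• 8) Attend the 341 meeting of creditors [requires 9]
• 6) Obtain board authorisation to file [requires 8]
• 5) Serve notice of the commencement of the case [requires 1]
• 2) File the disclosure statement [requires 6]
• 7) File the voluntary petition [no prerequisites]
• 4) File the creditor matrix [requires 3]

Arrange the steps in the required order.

Only 7 has no prerequisites, so it is first.
9 is the only step now ready → 9.
8 is the only step now ready → 8.
That leaves 6 as the only ready step → 6.
2 needed 6, now all done → 2.
1 is the only step now ready → 1.
5 needed 1, now all done → 5.
3 needed 5, now all done → 3.
4 needed 3, now all done → 4.

7 → 9 → 8 → 6 → 2 → 1 → 5 → 3 → 4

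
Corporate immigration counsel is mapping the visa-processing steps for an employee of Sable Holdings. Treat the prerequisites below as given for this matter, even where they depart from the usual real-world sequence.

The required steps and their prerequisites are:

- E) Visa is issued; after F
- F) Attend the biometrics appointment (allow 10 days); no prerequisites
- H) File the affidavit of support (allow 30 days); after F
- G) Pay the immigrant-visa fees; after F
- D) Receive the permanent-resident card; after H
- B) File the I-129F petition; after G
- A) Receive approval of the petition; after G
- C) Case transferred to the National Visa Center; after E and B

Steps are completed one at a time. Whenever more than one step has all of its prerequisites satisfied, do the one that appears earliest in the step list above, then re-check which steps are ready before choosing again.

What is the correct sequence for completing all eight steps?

F → E → H → G → D → B → A → C

Only F has no prerequisites, so it is first.
E, H and G are all available; E is listed earlier → E.
Ready: H and G. H is listed earlier → H.
D now also ready, so the ready set is {G, D}; G is listed earlier → G.
B and A now also ready, so the ready set is {D, B, A}; D is listed earlier → D.
B and A are both available; B is listed earlier → B.
A and C are both available; A is listed earlier → A.
C is the only step now ready → C.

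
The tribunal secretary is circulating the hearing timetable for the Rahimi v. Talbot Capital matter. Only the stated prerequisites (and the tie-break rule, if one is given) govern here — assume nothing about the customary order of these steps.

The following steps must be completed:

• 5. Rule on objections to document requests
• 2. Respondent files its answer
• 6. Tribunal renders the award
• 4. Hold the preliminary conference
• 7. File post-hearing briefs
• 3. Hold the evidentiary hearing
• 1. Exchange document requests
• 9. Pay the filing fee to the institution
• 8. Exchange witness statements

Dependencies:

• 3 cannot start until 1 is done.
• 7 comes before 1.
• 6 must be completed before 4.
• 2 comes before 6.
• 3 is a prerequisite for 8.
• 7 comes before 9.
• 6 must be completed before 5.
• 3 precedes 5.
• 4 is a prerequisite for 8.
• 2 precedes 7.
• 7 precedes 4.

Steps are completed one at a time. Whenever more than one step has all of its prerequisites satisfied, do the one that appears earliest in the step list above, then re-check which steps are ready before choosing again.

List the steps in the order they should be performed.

2, 6, 7, 4, 1, 3, 5, 9, 8

Only 2 has no prerequisites, so it is first.
6 and 7 are both available; 6 is listed earlier → 6.
7 needed 2, now all done → 7.
Now 4, 1 and 9 have their prerequisites met. 4 is listed earlier, so 4 next.
Now 1 and 9 have their prerequisites met. 1 is listed earlier, so 1 next.
Now 3 and 9 have their prerequisites met. 3 is listed earlier, so 3 next.
5 and 8 now also ready, so the ready set is {5, 9, 8}; 5 is listed earlier → 5.
Now 9 and 8 have their prerequisites met. 9 is listed earlier, so 9 next.
That leaves 8 as the only ready step → 8.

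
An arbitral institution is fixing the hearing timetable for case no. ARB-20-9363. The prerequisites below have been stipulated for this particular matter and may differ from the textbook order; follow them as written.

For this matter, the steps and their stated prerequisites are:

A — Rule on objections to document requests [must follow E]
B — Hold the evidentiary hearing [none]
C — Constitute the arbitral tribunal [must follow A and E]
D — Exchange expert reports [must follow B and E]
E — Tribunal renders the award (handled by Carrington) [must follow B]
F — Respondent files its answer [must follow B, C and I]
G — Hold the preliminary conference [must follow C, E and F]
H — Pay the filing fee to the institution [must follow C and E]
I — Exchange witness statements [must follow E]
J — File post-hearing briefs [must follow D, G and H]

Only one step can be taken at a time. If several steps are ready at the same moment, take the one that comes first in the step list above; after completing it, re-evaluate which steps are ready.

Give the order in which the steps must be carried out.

B, E, A, C, D, H, I, F, G, J

B is the only step with nothing outstanding, so it goes first.
E needed B, now all done → E.
Now A, D and I have their prerequisites met. A is listed earlier, so A next.
Now C, D and I have their prerequisites met. C is listed earlier, so C next.
Ready: D, H and I. D is listed earlier → D.
Ready: H and I. H is listed earlier → H.
That leaves I as the only ready step → I.
F needed B, C and I, now all done → F.
G needed C, E and F, now all done → G.
Next only J has its prerequisites met → J.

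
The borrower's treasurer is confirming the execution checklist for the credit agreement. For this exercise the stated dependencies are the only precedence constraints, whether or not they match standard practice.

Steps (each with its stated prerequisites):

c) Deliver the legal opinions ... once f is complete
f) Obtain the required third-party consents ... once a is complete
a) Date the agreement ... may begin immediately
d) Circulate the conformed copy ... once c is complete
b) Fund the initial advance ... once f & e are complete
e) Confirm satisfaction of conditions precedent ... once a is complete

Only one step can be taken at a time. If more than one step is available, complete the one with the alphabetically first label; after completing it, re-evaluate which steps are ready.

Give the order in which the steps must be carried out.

a e f b c d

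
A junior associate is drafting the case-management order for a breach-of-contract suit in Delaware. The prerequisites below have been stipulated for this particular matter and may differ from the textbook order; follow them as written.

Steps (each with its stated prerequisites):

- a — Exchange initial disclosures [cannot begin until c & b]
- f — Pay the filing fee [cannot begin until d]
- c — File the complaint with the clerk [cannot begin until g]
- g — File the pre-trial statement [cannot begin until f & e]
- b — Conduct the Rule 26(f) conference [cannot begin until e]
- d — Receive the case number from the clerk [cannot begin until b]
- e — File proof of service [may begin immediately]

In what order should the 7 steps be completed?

e, b, d, f, g, c, a

e is the only step with nothing outstanding, so it goes first.
b needed e, now all done → b.
That leaves d as the only ready step → d.
Next only f has its prerequisites met → f.
g needed f and e, now all done → g.
c is the only step now ready → c.
a needed c and b, now all done → a.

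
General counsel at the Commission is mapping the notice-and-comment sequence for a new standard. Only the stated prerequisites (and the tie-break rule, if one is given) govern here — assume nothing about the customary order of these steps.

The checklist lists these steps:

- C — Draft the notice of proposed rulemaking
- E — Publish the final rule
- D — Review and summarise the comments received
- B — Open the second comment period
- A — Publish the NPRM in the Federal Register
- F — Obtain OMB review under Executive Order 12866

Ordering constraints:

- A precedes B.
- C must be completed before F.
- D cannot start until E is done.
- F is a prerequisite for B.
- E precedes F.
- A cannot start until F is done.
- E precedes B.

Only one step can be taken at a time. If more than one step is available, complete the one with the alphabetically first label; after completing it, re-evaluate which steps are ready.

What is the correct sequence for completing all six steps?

C → E → D → F → A → B

Nothing is required for C and E. C has the earlier label → C first.
That leaves E as the only ready step → E.
Now D and F have their prerequisites met. D has the earlier label, so D next.
F needed C and E, now all done → F.
Next only A has its prerequisites met → A.
B needed A, E and F, now all done → B.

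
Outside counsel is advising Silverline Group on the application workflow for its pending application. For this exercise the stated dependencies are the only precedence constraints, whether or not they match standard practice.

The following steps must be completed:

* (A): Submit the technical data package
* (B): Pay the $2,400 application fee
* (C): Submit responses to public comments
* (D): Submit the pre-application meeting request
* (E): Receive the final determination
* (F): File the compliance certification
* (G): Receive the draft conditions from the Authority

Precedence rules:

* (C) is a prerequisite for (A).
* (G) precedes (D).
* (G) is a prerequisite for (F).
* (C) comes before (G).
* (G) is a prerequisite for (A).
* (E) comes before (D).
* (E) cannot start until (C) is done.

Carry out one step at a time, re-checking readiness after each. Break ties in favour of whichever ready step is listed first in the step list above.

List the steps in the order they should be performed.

(B) and (C) have no prerequisites; (B) is listed earlier, so (B) is first.
(C) is the only step now ready → (C).
(E) and (G) are both available; (E) is listed earlier → (E).
(G) needed (C), now all done → (G).
Ready: (A), (D) and (F). (A) is listed earlier → (A).
(D) and (F) are both available; (D) is listed earlier → (D).
(F) is the only step now ready → (F).

(B) → (C) → (E) → (G) → (A) → (D) → (F)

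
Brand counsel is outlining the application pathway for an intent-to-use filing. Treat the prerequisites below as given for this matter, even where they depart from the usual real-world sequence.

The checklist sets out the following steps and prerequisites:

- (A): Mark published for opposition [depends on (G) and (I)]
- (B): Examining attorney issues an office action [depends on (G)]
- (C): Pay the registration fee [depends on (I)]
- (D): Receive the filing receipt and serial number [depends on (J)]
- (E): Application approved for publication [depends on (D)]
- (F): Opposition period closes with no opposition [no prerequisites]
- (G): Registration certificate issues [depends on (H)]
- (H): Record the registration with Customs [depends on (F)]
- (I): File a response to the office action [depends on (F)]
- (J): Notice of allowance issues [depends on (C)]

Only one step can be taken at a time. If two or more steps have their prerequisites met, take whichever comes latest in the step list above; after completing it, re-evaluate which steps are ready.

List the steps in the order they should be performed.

(F), (I), (H), (G), (C), (J), (D), (E), (B), (A)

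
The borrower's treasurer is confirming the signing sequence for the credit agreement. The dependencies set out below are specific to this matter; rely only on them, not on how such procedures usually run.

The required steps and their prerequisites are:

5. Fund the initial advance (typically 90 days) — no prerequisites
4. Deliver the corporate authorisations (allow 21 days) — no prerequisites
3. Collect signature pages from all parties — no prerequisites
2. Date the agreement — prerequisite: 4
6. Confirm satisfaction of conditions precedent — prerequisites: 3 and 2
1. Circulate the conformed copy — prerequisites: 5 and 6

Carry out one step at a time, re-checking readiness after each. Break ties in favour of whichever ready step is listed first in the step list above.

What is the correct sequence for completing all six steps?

5, 4, 3, 2, 6, 1

Nothing is required for 5, 4 and 3. 5 is listed earlier → 5 first.
Now 4 and 3 have their prerequisites met. 4 is listed earlier, so 4 next.
3 and 2 are both available; 3 is listed earlier → 3.
2 needed 4, now all done → 2.
Next only 6 has its prerequisites met → 6.
1 is the only step now ready → 1.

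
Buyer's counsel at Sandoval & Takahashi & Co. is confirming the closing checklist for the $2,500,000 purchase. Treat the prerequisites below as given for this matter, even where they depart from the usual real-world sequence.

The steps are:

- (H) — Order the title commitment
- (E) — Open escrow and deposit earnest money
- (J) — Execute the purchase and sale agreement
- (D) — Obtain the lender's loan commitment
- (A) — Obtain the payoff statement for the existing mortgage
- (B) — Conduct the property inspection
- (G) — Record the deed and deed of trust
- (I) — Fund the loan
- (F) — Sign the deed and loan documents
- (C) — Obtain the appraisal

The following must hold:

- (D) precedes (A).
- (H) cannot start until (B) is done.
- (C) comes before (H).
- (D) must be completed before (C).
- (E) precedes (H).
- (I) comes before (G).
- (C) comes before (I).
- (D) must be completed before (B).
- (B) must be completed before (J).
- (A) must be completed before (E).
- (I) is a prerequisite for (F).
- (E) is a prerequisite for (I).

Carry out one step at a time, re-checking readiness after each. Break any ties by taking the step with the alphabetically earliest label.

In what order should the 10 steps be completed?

(D), (A), (B), (C), (E), (H), (I), (F), (G), (J)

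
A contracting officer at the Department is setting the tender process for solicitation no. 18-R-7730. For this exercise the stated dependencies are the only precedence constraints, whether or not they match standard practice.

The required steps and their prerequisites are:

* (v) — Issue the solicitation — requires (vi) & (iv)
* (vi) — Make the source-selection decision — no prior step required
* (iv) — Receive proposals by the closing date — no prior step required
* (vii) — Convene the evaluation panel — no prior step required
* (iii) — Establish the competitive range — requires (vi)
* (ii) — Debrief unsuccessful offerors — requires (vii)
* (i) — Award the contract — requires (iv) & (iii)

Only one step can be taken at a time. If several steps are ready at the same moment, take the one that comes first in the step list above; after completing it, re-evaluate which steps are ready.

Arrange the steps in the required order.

(vi) → (iv) → (v) → (vii) → (iii) → (ii) → (i)

Nothing is required for (vi), (iv) and (vii). (vi) is listed earlier → (vi) first.
(iii) now also ready, so the ready set is {(iv), (vii), (iii)}; (iv) is listed earlier → (iv).
Now (v), (vii) and (iii) have their prerequisites met. (v) is listed earlier, so (v) next.
Now (vii) and (iii) have their prerequisites met. (vii) is listed earlier, so (vii) next.
Ready: (iii) and (ii). (iii) is listed earlier → (iii).
Now (ii) and (i) have their prerequisites met. (ii) is listed earlier, so (ii) next.
(i) needed (iv) and (iii), now all done → (i).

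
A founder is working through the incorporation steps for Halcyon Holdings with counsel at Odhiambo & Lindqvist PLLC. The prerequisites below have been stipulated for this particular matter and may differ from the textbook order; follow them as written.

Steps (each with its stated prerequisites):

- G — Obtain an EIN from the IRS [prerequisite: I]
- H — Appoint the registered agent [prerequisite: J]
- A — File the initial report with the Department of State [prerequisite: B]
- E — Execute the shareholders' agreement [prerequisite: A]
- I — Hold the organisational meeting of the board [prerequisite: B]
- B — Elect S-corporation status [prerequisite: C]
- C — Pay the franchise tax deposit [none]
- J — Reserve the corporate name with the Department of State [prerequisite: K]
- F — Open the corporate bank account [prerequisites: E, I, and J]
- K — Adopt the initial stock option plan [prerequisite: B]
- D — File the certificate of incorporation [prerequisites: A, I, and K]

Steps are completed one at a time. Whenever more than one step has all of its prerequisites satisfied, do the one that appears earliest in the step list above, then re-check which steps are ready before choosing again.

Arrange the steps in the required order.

C is the only step with nothing outstanding, so it goes first.
B needed C, now all done → B.
Ready: A, I and K. A is listed earlier → A.
E now also ready, so the ready set is {E, I, K}; E is listed earlier → E.
Ready: I and K. I is listed earlier → I.
G now also ready, so the ready set is {G, K}; G is listed earlier → G.
K needed B, now all done → K.
J and D are both available; J is listed earlier → J.
H and F now also ready, so the ready set is {H, F, D}; H is listed earlier → H.
F and D are both available; F is listed earlier → F.
D needed A, I and K, now all done → D.

C → B → A → E → I → G → K → J → H → F → D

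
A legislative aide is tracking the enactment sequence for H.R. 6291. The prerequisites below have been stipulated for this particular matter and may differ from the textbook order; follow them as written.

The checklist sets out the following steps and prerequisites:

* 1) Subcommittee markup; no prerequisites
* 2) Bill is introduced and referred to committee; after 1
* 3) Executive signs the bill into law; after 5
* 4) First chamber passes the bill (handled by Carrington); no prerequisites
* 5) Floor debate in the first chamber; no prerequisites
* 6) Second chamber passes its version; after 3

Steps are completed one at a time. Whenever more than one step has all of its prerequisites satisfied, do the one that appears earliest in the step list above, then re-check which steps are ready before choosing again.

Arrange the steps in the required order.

Nothing is required for 1, 4 and 5. 1 is listed earlier → 1 first.
Ready: 2, 4 and 5. 2 is listed earlier → 2.
Ready: 4 and 5. 4 is listed earlier → 4.
That leaves 5 as the only ready step → 5.
3 needed 5, now all done → 3.
6 is the only step now ready → 6.

1 → 2 → 4 → 5 → 3 → 6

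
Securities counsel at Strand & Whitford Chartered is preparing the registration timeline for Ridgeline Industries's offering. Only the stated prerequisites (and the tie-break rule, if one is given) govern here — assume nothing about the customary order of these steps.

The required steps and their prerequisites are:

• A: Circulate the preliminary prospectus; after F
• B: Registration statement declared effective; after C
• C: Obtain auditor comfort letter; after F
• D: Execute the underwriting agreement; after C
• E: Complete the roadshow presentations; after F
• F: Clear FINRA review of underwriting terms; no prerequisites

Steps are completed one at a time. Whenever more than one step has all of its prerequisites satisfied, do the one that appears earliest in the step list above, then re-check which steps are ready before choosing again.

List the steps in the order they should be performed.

Only F has no prerequisites, so it is first.
Ready: A, C and E. A is listed earlier → A.
Ready: C and E. C is listed earlier → C.
Ready: B, D and E. B is listed earlier → B.
Ready: D and E. D is listed earlier → D.
E is the only step now ready → E.

F, A, C, B, D, E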